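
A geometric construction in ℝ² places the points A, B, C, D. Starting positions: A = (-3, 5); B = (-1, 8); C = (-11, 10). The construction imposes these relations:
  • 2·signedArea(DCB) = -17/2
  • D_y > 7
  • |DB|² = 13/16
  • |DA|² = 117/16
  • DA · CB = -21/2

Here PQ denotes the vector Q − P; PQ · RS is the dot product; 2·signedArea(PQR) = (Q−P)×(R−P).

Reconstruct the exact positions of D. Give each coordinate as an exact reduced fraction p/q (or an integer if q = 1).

D = (-3/2, 29/4)

1. D_x = -3/2  [DA · CB = -21/2 ∩ 2·signedArea(DCB) = -17/2]
2. D_y = 29/4  [DA · CB = -21/2 ∩ 2·signedArea(DCB) = -17/2]
   → D = (-3/2, 29/4)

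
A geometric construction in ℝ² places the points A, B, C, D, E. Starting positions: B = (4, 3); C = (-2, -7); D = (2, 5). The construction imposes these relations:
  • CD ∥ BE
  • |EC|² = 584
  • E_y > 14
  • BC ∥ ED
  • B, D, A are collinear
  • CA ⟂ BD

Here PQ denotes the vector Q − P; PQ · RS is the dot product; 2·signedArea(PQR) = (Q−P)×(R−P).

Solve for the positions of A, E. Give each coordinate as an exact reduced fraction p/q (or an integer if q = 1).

A = (6, 1)
E = (8, 15)

1. A_x = 6  [B, D, A are collinear ∩ CA ⟂ BD]
2. A_y = 1  [B, D, A are collinear ∩ CA ⟂ BD]
   → A = (6, 1)
3. E_x = 8  [BC ∥ ED ∩ CD ∥ BE]
4. E_y = 15  [BC ∥ ED ∩ CD ∥ BE]
   → E = (8, 15)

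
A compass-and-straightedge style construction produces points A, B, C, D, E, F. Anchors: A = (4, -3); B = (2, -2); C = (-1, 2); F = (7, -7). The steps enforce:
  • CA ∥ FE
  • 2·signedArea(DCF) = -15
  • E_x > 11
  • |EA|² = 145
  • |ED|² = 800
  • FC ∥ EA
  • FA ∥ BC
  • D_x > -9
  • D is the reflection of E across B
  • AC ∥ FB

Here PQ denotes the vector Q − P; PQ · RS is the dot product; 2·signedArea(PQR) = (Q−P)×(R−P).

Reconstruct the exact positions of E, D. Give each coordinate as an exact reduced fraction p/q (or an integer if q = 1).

D = (-8, 8)
E = (12, -12)

1. E_x = 12  [FC ∥ EA ∩ CA ∥ FE]
2. E_y = -12  [FC ∥ EA ∩ CA ∥ FE]
   → E = (12, -12)
3. D_x = -8  [D is the reflection of E across B]
4. D_y = 8  [D is the reflection of E across B]
   → D = (-8, 8)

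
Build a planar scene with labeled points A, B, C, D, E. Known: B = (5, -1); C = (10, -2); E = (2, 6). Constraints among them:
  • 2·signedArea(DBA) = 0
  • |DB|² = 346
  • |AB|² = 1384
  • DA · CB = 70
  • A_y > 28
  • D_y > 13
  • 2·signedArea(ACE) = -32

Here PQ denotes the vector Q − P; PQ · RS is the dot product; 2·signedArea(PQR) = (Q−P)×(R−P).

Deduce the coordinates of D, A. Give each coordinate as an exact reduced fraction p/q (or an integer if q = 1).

A = (-17, 29)
D = (-6, 14)

1. A_x = -17  [line -8·x + -8·y + 96 = 0 ∩ |AB|² = 1384]
2. A_y = 29  [line -8·x + -8·y + 96 = 0 ∩ |AB|² = 1384]
   → A = (-17, 29)
3. D_x = -6  [2·signedArea(DBA) = 0 ∩ DA · CB = 70]
4. D_y = 14  [2·signedArea(DBA) = 0 ∩ DA · CB = 70]
   → D = (-6, 14)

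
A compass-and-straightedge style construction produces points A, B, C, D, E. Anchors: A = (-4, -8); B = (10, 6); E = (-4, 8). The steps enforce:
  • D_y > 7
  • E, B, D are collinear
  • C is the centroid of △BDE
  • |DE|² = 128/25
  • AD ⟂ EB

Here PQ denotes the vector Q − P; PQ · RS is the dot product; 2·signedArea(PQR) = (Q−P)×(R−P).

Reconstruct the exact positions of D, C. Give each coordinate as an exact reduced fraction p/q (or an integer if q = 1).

C = (106/75, 542/75)
D = (-44/25, 192/25)

1. D_x = -44/25  [E, B, D are collinear ∩ AD ⟂ EB]
2. D_y = 192/25  [E, B, D are collinear ∩ AD ⟂ EB]
   → D = (-44/25, 192/25)
3. C_x = 106/75  [C is the centroid of △BDE]
4. C_y = 542/75  [C is the centroid of △BDE]
   → C = (106/75, 542/75)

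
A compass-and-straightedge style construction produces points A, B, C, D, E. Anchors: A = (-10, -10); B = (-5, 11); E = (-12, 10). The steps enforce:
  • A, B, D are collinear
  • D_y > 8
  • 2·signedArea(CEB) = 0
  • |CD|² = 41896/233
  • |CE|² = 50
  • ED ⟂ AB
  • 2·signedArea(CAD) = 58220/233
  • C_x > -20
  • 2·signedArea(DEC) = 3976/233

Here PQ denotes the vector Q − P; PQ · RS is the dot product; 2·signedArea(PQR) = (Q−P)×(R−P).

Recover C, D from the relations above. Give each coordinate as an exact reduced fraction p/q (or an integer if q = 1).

1. D_x = -1305/233  [A, B, D are collinear ∩ ED ⟂ AB]
2. D_y = 1975/233  [A, B, D are collinear ∩ ED ⟂ AB]
   → D = (-1305/233, 1975/233)
3. C_x = -19  [2·signedArea(CEB) = 0 ∩ 2·signedArea(DEC) = 3976/233]
4. C_y = 9  [2·signedArea(CEB) = 0 ∩ 2·signedArea(DEC) = 3976/233]
   → C = (-19, 9)

C = (-19, 9)
D = (-1305/233, 1975/233)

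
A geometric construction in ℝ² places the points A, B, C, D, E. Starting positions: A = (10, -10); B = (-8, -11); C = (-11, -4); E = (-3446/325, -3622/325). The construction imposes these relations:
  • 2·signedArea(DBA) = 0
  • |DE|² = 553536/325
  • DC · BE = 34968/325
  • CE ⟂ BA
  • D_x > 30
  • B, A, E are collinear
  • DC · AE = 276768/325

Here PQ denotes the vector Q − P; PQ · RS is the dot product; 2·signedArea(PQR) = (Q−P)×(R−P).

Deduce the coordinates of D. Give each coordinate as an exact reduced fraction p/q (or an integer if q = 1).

D = (9946/325, -2878/325)

1. D_x = 9946/325  [2·signedArea(DBA) = 0 ∩ DC · BE = 34968/325]
2. D_y = -2878/325  [2·signedArea(DBA) = 0 ∩ DC · BE = 34968/325]
   → D = (9946/325, -2878/325)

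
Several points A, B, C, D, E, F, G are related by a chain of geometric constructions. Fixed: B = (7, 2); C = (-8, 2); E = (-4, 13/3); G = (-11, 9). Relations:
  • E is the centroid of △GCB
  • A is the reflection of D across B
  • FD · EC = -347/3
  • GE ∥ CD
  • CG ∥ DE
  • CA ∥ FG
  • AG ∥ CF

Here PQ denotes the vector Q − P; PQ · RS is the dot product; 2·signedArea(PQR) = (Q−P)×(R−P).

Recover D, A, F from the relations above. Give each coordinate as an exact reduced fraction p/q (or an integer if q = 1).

1. D_x = -1  [CG ∥ DE ∩ GE ∥ CD]
2. D_y = -8/3  [CG ∥ DE ∩ GE ∥ CD]
   → D = (-1, -8/3)
3. A_x = 15  [A is the reflection of D across B]
4. A_y = 20/3  [A is the reflection of D across B]
   → A = (15, 20/3)
5. F_x = -34  [CA ∥ FG ∩ AG ∥ CF]
6. F_y = 13/3  [CA ∥ FG ∩ AG ∥ CF]
   → F = (-34, 13/3)

A = (15, 20/3)
D = (-1, -8/3)
F = (-34, 13/3)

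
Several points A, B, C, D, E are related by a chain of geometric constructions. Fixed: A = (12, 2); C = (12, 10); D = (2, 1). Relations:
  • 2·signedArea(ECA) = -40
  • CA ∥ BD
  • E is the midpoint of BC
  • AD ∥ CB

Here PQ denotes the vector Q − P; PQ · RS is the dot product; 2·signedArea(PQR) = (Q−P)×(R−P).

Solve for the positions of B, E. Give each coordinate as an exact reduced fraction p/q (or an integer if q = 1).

B = (2, 9)
E = (7, 19/2)

1. B_x = 2  [CA ∥ BD ∩ AD ∥ CB]
2. B_y = 9  [CA ∥ BD ∩ AD ∥ CB]
   → B = (2, 9)
3. E_x = 7  [E is the midpoint of BC]
4. E_y = 19/2  [E is the midpoint of BC]
   → E = (7, 19/2)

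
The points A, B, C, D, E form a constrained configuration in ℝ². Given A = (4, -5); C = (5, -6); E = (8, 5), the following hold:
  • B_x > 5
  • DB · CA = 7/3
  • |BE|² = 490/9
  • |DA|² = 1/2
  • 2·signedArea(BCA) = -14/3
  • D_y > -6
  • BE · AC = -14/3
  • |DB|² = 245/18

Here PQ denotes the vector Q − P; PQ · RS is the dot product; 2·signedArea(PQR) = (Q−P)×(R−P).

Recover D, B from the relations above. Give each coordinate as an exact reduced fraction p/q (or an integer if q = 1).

B = (17/3, -2)
D = (9/2, -11/2)

1. B_x = 17/3  [2·signedArea(BCA) = -14/3 ∩ BE · AC = -14/3]
2. B_y = -2  [2·signedArea(BCA) = -14/3 ∩ BE · AC = -14/3]
   → B = (17/3, -2)
3. D_x = 9/2  [line 1·x + -1·y + -10 = 0 ∩ |DA|² = 1/2]
4. D_y = -11/2  [line 1·x + -1·y + -10 = 0 ∩ |DA|² = 1/2]
   → D = (9/2, -11/2)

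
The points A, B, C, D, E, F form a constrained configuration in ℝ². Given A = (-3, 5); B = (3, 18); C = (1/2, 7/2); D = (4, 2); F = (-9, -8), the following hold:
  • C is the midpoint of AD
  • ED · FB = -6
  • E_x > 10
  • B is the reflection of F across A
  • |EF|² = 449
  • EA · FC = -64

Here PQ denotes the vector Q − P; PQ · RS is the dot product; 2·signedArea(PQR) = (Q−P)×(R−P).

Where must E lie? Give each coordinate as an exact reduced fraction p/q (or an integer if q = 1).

E = (11, -1)

1. E_x = 11  [ED · FB = -6 ∩ EA · FC = -64]
2. E_y = -1  [ED · FB = -6 ∩ EA · FC = -64]
   → E = (11, -1)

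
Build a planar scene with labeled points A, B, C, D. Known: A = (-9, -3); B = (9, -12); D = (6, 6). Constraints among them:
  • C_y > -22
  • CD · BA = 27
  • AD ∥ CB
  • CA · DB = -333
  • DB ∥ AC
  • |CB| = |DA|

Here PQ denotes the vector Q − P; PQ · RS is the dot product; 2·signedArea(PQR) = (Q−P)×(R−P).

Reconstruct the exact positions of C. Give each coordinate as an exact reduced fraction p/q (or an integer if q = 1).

1. C_x = -6  [AD ∥ CB ∩ DB ∥ AC]
2. C_y = -21  [AD ∥ CB ∩ DB ∥ AC]
   → C = (-6, -21)

C = (-6, -21)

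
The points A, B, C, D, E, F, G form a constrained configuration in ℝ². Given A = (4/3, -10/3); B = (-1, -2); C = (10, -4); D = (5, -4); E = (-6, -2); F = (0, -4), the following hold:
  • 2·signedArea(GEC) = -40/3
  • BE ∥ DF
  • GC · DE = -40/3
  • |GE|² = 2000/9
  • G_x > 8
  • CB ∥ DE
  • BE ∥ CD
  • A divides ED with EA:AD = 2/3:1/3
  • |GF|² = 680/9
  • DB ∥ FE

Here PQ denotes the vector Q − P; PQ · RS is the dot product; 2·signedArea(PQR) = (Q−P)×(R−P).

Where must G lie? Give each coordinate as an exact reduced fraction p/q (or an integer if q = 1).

G = (26/3, -14/3)

1. G_x = 26/3  [GC · DE = -40/3 ∩ 2·signedArea(GEC) = -40/3]
2. G_y = -14/3  [GC · DE = -40/3 ∩ 2·signedArea(GEC) = -40/3]
   → G = (26/3, -14/3)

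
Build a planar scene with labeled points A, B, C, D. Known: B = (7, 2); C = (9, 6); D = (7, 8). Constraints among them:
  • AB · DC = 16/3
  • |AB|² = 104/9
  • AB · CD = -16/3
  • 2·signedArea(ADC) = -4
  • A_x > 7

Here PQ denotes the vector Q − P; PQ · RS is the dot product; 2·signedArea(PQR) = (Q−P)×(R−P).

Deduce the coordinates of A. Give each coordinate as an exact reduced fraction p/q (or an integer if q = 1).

1. A_x = 23/3  [AB · DC = 16/3 ∩ 2·signedArea(ADC) = -4]
2. A_y = 16/3  [AB · DC = 16/3 ∩ 2·signedArea(ADC) = -4]
   → A = (23/3, 16/3)

A = (23/3, 16/3)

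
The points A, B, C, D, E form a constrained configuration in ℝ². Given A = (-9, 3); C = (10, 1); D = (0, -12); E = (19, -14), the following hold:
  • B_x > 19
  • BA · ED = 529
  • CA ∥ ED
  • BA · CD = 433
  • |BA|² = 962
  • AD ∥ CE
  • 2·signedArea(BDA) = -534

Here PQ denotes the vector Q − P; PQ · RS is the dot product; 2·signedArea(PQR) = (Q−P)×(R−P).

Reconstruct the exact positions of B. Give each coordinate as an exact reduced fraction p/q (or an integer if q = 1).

B = (20, 14)

1. B_x = 20  [2·signedArea(BDA) = -534 ∩ BA · CD = 433]
2. B_y = 14  [2·signedArea(BDA) = -534 ∩ BA · CD = 433]
   → B = (20, 14)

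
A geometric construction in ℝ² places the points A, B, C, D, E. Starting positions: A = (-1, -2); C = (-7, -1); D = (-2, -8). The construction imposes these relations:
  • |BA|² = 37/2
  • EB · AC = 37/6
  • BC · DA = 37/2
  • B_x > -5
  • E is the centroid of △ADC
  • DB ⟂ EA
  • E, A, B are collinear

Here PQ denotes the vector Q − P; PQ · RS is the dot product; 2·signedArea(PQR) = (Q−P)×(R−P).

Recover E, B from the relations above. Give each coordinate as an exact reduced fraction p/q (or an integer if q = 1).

1. E_x = -10/3  [E is the centroid of △ADC]
2. E_y = -11/3  [E is the centroid of △ADC]
   → E = (-10/3, -11/3)
3. B_x = -9/2  [E, A, B are collinear ∩ DB ⟂ EA]
4. B_y = -9/2  [E, A, B are collinear ∩ DB ⟂ EA]
   → B = (-9/2, -9/2)

B = (-9/2, -9/2)
E = (-10/3, -11/3)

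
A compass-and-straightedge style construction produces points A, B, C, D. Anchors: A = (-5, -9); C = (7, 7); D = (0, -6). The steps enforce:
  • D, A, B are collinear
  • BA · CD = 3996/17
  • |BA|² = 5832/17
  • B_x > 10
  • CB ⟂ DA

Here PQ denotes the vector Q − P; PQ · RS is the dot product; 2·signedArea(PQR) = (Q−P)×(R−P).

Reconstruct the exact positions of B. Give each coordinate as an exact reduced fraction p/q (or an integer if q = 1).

B = (185/17, 9/17)

1. B_x = 185/17  [D, A, B are collinear ∩ CB ⟂ DA]
2. B_y = 9/17  [D, A, B are collinear ∩ CB ⟂ DA]
   → B = (185/17, 9/17)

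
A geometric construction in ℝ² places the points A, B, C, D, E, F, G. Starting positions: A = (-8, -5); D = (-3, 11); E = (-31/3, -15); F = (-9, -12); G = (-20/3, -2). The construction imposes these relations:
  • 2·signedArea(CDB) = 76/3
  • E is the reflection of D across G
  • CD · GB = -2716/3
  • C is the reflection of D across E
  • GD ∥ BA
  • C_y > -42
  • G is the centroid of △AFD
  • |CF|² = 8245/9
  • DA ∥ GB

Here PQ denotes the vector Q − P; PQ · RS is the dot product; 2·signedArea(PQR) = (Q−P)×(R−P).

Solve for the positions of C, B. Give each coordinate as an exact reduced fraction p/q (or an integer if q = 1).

B = (-35/3, -18)
C = (-53/3, -41)

1. C_x = -53/3  [C is the reflection of D across E]
2. C_y = -41  [C is the reflection of D across E]
   → C = (-53/3, -41)
3. B_x = -35/3  [GD ∥ BA ∩ DA ∥ GB]
4. B_y = -18  [GD ∥ BA ∩ DA ∥ GB]
   → B = (-35/3, -18)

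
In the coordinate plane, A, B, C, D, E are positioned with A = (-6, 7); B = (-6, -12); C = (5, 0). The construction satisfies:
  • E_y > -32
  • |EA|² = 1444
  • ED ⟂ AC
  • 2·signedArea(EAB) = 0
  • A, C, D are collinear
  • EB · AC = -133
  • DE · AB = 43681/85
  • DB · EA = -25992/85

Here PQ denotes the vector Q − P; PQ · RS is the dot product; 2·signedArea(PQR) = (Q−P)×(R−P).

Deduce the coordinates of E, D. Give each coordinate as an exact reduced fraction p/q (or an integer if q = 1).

D = (953/85, -336/85)
E = (-6, -31)

1. E_x = -6  [2·signedArea(EAB) = 0 ∩ EB · AC = -133]
2. E_y = -31  [2·signedArea(EAB) = 0 ∩ EB · AC = -133]
   → E = (-6, -31)
3. D_x = 953/85  [A, C, D are collinear ∩ ED ⟂ AC]
4. D_y = -336/85  [A, C, D are collinear ∩ ED ⟂ AC]
   → D = (953/85, -336/85)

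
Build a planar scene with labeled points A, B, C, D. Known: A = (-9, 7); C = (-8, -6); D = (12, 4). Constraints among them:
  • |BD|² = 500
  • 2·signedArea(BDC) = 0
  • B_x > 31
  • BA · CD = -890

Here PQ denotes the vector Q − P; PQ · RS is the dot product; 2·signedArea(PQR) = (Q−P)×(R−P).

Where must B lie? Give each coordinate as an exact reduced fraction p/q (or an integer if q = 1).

1. B_x = 32  [2·signedArea(BDC) = 0 ∩ BA · CD = -890]
2. B_y = 14  [2·signedArea(BDC) = 0 ∩ BA · CD = -890]
   → B = (32, 14)

B = (32, 14)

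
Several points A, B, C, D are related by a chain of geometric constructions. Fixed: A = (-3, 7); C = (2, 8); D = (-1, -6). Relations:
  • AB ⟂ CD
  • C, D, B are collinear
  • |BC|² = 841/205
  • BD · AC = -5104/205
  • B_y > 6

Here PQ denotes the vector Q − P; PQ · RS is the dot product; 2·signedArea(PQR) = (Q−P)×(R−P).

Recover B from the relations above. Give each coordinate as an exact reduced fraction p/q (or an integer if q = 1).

B = (323/205, 1234/205)

1. B_x = 323/205  [C, D, B are collinear ∩ AB ⟂ CD]
2. B_y = 1234/205  [C, D, B are collinear ∩ AB ⟂ CD]
   → B = (323/205, 1234/205)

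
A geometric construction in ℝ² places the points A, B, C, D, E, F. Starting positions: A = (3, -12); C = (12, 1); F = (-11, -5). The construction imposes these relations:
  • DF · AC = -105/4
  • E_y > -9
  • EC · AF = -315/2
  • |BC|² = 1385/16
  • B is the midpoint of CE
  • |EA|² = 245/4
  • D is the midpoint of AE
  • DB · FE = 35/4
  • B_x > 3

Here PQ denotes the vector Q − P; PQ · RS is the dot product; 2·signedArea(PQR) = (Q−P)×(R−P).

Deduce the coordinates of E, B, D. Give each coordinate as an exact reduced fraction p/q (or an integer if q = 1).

1. E_x = -4  [line 14·x + -7·y + -7/2 = 0 ∩ |EA|² = 245/4]
2. E_y = -17/2  [line 14·x + -7·y + -7/2 = 0 ∩ |EA|² = 245/4]
   → E = (-4, -17/2)
3. B_x = 4  [B is the midpoint of CE]
4. B_y = -15/4  [B is the midpoint of CE]
   → B = (4, -15/4)
5. D_x = -1/2  [D is the midpoint of AE]
6. D_y = -41/4  [D is the midpoint of AE]
   → D = (-1/2, -41/4)

B = (4, -15/4)
D = (-1/2, -41/4)
E = (-4, -17/2)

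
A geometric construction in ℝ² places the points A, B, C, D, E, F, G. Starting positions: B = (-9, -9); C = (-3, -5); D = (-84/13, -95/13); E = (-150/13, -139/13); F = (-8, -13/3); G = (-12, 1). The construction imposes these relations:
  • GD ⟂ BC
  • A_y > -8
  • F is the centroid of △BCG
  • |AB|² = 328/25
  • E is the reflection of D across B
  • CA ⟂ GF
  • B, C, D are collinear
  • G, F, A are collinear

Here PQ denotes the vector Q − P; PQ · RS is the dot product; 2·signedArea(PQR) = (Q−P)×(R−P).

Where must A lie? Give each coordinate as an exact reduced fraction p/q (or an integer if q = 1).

A = (-147/25, -179/25)

1. A_x = -147/25  [G, F, A are collinear ∩ CA ⟂ GF]
2. A_y = -179/25  [G, F, A are collinear ∩ CA ⟂ GF]
   → A = (-147/25, -179/25)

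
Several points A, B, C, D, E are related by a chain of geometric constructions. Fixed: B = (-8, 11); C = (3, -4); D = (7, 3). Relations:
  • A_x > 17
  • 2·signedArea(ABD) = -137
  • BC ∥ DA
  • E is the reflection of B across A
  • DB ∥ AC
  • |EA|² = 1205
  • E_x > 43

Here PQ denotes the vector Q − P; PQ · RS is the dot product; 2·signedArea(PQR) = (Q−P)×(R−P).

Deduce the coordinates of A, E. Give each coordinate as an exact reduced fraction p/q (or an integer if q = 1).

A = (18, -12)
E = (44, -35)

1. A_x = 18  [DB ∥ AC ∩ BC ∥ DA]
2. A_y = -12  [DB ∥ AC ∩ BC ∥ DA]
   → A = (18, -12)
3. E_x = 44  [E is the reflection of B across A]
4. E_y = -35  [E is the reflection of B across A]
   → E = (44, -35)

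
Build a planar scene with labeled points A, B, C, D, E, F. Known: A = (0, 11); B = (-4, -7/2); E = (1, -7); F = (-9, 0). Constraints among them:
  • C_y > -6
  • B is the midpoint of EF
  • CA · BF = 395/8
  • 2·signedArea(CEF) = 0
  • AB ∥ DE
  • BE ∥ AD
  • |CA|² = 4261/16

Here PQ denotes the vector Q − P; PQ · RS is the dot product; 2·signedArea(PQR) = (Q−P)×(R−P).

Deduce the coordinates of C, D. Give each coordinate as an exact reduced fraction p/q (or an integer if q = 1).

C = (-3/2, -21/4)
D = (5, 15/2)

1. C_x = -3/2  [2·signedArea(CEF) = 0 ∩ CA · BF = 395/8]
2. C_y = -21/4  [2·signedArea(CEF) = 0 ∩ CA · BF = 395/8]
   → C = (-3/2, -21/4)
3. D_x = 5  [AB ∥ DE ∩ BE ∥ AD]
4. D_y = 15/2  [AB ∥ DE ∩ BE ∥ AD]
   → D = (5, 15/2)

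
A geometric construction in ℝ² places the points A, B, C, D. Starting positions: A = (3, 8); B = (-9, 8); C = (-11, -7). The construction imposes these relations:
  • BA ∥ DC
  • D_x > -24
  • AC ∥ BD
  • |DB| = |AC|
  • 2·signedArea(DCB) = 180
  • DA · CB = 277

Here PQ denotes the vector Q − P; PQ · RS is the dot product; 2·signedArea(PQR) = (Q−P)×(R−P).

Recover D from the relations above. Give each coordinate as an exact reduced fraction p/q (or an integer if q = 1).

D = (-23, -7)

1. D_x = -23  [BA ∥ DC ∩ AC ∥ BD]
2. D_y = -7  [BA ∥ DC ∩ AC ∥ BD]
   → D = (-23, -7)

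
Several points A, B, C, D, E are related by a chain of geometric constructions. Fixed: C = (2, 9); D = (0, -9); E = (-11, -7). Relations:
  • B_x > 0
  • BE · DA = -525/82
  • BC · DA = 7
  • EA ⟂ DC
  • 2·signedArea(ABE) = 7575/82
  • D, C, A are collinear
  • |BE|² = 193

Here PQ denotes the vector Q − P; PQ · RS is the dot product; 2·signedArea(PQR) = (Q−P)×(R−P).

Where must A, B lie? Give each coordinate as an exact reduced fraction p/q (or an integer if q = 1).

1. A_x = 7/82  [D, C, A are collinear ∩ EA ⟂ DC]
2. A_y = -675/82  [D, C, A are collinear ∩ EA ⟂ DC]
   → A = (7/82, -675/82)
3. B_x = 1  [line -7/82·x + -63/82·y + 7/82 = 0 ∩ |BE|² = 193]
4. B_y = 0  [line -7/82·x + -63/82·y + 7/82 = 0 ∩ |BE|² = 193]
   → B = (1, 0)

A = (7/82, -675/82)
B = (1, 0)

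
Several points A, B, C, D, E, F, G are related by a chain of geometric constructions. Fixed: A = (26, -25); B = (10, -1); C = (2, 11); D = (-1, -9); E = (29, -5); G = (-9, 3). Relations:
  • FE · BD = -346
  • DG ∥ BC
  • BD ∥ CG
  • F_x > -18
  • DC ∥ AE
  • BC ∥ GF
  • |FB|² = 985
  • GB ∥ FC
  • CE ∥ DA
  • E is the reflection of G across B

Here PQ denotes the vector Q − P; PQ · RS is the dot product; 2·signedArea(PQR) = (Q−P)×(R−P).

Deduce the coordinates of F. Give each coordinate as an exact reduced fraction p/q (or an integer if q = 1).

F = (-17, 15)

1. F_x = -17  [GB ∥ FC ∩ BC ∥ GF]
2. F_y = 15  [GB ∥ FC ∩ BC ∥ GF]
   → F = (-17, 15)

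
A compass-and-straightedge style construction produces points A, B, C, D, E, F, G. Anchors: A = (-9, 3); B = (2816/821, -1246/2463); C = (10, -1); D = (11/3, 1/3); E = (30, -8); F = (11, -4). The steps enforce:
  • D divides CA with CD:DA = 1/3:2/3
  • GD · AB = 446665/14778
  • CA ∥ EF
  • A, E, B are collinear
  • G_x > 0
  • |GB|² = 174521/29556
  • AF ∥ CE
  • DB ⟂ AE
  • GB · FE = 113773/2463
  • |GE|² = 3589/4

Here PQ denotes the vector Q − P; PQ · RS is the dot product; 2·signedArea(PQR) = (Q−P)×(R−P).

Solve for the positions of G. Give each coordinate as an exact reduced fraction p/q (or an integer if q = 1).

1. G_x = 1  [GB · FE = 113773/2463 ∩ GD · AB = 446665/14778]
2. G_y = -1/2  [GB · FE = 113773/2463 ∩ GD · AB = 446665/14778]
   → G = (1, -1/2)

G = (1, -1/2)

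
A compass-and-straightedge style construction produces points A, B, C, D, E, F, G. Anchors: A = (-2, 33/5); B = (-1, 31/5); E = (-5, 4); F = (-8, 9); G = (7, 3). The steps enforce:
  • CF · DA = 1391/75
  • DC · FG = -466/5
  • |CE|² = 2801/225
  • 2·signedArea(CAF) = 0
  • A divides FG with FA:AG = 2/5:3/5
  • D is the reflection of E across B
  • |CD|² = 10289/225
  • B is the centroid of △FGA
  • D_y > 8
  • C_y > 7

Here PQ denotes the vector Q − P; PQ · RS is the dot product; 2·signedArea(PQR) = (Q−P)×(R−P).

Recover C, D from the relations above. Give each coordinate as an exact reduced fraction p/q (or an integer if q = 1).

1. D_x = 3  [D is the reflection of E across B]
2. D_y = 42/5  [D is the reflection of E across B]
   → D = (3, 42/5)
3. C_x = -11/3  [2·signedArea(CAF) = 0 ∩ CF · DA = 1391/75]
4. C_y = 109/15  [2·signedArea(CAF) = 0 ∩ CF · DA = 1391/75]
   → C = (-11/3, 109/15)

C = (-11/3, 109/15)
D = (3, 42/5)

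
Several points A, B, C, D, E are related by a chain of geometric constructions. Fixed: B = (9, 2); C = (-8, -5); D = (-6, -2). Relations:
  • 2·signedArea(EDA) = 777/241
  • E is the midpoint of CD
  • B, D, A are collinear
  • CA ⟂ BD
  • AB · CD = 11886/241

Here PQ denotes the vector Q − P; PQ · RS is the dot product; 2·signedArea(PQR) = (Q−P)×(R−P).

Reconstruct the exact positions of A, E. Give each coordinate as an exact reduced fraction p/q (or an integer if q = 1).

A = (-2076/241, -650/241)
E = (-7, -7/2)

1. A_x = -2076/241  [B, D, A are collinear ∩ CA ⟂ BD]
2. A_y = -650/241  [B, D, A are collinear ∩ CA ⟂ BD]
   → A = (-2076/241, -650/241)
3. E_x = -7  [E is the midpoint of CD]
4. E_y = -7/2  [E is the midpoint of CD]
   → E = (-7, -7/2)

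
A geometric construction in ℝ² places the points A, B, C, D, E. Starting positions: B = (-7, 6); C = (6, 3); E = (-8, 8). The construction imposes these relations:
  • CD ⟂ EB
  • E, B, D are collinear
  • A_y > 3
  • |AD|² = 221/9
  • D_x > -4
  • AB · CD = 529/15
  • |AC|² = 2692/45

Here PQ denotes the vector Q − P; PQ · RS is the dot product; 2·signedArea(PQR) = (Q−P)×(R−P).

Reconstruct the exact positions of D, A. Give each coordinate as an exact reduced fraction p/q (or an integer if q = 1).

A = (-26/15, 47/15)
D = (-16/5, -8/5)

1. D_x = -16/5  [E, B, D are collinear ∩ CD ⟂ EB]
2. D_y = -8/5  [E, B, D are collinear ∩ CD ⟂ EB]
   → D = (-16/5, -8/5)
3. A_x = -26/15  [line 46/5·x + 23/5·y + 23/15 = 0 ∩ |AC|² = 2692/45]
4. A_y = 47/15  [line 46/5·x + 23/5·y + 23/15 = 0 ∩ |AC|² = 2692/45]
   → A = (-26/15, 47/15)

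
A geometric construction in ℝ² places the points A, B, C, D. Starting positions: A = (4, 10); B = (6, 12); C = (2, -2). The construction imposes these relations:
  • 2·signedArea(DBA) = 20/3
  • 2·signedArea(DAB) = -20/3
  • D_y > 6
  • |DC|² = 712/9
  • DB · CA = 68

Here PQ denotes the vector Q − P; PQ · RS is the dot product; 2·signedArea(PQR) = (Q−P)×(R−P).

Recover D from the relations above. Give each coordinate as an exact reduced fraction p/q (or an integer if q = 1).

1. D_x = 4  [2·signedArea(DBA) = 20/3 ∩ DB · CA = 68]
2. D_y = 20/3  [2·signedArea(DBA) = 20/3 ∩ DB · CA = 68]
   → D = (4, 20/3)

D = (4, 20/3)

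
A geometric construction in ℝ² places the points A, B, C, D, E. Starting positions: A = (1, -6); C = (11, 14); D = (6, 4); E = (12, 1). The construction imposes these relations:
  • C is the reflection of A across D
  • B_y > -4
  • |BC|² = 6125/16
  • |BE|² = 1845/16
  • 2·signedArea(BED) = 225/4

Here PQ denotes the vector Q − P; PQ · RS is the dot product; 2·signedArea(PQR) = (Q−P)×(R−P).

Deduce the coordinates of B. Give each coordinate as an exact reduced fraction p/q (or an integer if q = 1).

1. B_x = 9/4  [line -3·x + -6·y + -57/4 = 0 ∩ |BE|² = 1845/16]
2. B_y = -7/2  [line -3·x + -6·y + -57/4 = 0 ∩ |BE|² = 1845/16]
   → B = (9/4, -7/2)

B = (9/4, -7/2)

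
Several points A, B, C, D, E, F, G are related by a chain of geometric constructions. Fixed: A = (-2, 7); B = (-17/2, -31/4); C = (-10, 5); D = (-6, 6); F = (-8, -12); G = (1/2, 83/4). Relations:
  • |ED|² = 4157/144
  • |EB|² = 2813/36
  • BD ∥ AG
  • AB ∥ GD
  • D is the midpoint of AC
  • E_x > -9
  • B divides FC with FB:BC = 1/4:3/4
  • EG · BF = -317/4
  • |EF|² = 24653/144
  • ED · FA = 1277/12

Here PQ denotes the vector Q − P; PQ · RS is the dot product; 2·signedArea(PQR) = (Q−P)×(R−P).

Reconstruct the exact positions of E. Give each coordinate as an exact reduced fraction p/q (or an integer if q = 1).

1. E_x = -49/6  [ED · FA = 1277/12 ∩ EG · BF = -317/4]
2. E_y = 13/12  [ED · FA = 1277/12 ∩ EG · BF = -317/4]
   → E = (-49/6, 13/12)

E = (-49/6, 13/12)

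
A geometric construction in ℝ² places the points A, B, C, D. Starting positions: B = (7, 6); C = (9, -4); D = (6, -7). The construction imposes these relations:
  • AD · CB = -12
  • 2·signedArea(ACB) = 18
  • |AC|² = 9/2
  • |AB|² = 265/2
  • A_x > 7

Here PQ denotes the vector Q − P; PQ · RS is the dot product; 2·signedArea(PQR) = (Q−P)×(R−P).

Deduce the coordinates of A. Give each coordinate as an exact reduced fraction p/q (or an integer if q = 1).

A = (15/2, -11/2)

1. A_x = 15/2  [2·signedArea(ACB) = 18 ∩ AD · CB = -12]
2. A_y = -11/2  [2·signedArea(ACB) = 18 ∩ AD · CB = -12]
   → A = (15/2, -11/2)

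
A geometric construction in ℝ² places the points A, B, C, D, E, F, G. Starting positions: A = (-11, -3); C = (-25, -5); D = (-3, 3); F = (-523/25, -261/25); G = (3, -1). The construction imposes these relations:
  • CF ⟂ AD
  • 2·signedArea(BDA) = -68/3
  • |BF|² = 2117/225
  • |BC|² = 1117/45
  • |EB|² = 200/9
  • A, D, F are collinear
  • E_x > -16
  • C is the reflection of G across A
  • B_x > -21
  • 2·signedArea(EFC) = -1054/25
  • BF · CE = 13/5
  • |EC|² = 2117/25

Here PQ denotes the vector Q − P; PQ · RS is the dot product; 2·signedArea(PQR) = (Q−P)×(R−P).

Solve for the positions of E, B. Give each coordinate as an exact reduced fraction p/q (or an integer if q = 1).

1. E_x = -399/25  [line -136/25·x + -102/25·y + -2856/25 = 0 ∩ |EC|² = 2117/25]
2. E_y = -168/25  [line -136/25·x + -102/25·y + -2856/25 = 0 ∩ |EC|² = 2117/25]
   → E = (-399/25, -168/25)
3. B_x = -1547/75  [2·signedArea(BDA) = -68/3 ∩ BF · CE = 13/5]
4. B_y = -554/75  [2·signedArea(BDA) = -68/3 ∩ BF · CE = 13/5]
   → B = (-1547/75, -554/75)

B = (-1547/75, -554/75)
E = (-399/25, -168/25)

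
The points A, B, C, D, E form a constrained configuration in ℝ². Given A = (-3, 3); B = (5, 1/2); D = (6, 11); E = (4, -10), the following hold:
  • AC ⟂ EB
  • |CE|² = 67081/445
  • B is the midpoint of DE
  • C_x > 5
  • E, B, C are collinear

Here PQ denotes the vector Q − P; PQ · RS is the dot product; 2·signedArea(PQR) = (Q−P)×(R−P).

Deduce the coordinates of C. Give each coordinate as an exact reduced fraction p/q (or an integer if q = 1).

1. C_x = 2298/445  [E, B, C are collinear ∩ AC ⟂ EB]
2. C_y = 989/445  [E, B, C are collinear ∩ AC ⟂ EB]
   → C = (2298/445, 989/445)

C = (2298/445, 989/445)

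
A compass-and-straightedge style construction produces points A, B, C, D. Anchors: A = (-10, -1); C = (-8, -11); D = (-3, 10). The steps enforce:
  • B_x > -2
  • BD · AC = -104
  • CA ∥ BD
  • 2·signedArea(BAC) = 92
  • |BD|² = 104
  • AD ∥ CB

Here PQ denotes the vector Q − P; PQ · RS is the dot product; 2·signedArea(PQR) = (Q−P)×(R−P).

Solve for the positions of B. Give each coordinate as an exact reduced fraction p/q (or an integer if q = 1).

B = (-1, 0)

1. B_x = -1  [CA ∥ BD ∩ AD ∥ CB]
2. B_y = 0  [CA ∥ BD ∩ AD ∥ CB]
   → B = (-1, 0)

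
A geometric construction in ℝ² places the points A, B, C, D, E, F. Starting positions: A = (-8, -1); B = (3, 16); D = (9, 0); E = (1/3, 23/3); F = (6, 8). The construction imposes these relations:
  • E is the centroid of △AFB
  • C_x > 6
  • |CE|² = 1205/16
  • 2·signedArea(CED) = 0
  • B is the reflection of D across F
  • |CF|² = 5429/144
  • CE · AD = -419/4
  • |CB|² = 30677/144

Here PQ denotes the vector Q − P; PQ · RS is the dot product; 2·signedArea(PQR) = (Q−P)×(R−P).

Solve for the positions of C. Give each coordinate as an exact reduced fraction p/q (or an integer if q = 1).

C = (41/6, 23/12)

1. C_x = 41/6  [2·signedArea(CED) = 0 ∩ CE · AD = -419/4]
2. C_y = 23/12  [2·signedArea(CED) = 0 ∩ CE · AD = -419/4]
   → C = (41/6, 23/12)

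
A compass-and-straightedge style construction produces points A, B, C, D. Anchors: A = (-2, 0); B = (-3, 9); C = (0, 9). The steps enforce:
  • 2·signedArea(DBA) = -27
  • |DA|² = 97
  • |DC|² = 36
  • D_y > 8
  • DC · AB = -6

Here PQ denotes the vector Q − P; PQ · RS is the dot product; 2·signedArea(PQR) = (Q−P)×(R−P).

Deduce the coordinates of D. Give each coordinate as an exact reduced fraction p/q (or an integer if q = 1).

1. D_x = -6  [DC · AB = -6 ∩ 2·signedArea(DBA) = -27]
2. D_y = 9  [DC · AB = -6 ∩ 2·signedArea(DBA) = -27]
   → D = (-6, 9)

D = (-6, 9)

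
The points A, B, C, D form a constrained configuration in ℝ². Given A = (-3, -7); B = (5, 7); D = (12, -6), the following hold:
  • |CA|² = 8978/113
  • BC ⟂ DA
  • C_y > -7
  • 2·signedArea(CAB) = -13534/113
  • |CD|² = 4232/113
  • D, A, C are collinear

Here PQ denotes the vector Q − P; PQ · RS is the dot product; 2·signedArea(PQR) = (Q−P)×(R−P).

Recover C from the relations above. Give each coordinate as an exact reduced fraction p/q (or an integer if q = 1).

1. C_x = 666/113  [D, A, C are collinear ∩ BC ⟂ DA]
2. C_y = -724/113  [D, A, C are collinear ∩ BC ⟂ DA]
   → C = (666/113, -724/113)

C = (666/113, -724/113)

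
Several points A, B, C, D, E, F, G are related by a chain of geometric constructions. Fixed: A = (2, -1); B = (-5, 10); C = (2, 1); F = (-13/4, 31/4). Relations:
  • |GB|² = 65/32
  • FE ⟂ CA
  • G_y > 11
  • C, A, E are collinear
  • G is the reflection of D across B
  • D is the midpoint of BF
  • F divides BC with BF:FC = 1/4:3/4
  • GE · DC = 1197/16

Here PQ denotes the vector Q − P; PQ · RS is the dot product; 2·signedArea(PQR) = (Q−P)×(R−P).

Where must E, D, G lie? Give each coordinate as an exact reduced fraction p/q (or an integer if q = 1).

1. E_x = 2  [C, A, E are collinear ∩ FE ⟂ CA]
2. E_y = 31/4  [C, A, E are collinear ∩ FE ⟂ CA]
   → E = (2, 31/4)
3. D_x = -33/8  [D is the midpoint of BF]
4. D_y = 71/8  [D is the midpoint of BF]
   → D = (-33/8, 71/8)
5. G_x = -47/8  [G is the reflection of D across B]
6. G_y = 89/8  [G is the reflection of D across B]
   → G = (-47/8, 89/8)

D = (-33/8, 71/8)
E = (2, 31/4)
G = (-47/8, 89/8)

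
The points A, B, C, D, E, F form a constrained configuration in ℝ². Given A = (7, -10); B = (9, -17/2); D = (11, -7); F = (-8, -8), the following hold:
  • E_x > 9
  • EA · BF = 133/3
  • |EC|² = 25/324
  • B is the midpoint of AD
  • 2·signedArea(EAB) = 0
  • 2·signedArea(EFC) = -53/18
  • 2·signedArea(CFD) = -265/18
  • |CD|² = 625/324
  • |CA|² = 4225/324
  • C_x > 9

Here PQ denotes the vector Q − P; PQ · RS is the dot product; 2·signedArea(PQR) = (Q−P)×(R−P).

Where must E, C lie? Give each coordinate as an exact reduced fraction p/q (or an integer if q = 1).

1. E_x = 29/3  [2·signedArea(EAB) = 0 ∩ EA · BF = 133/3]
2. E_y = -8  [2·signedArea(EAB) = 0 ∩ EA · BF = 133/3]
   → E = (29/3, -8)
3. C_x = 89/9  [2·signedArea(CFD) = -265/18 ∩ 2·signedArea(EFC) = -53/18]
4. C_y = -47/6  [2·signedArea(CFD) = -265/18 ∩ 2·signedArea(EFC) = -53/18]
   → C = (89/9, -47/6)

C = (89/9, -47/6)
E = (29/3, -8)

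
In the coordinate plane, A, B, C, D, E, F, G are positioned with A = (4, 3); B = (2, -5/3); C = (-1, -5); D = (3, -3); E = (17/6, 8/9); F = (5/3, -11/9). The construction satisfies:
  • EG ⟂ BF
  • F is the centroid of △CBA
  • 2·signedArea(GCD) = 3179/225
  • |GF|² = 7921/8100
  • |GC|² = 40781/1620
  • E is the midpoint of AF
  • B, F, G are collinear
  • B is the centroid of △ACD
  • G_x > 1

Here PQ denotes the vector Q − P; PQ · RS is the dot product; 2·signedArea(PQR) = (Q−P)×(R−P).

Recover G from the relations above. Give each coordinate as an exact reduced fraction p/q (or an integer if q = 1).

G = (161/150, -97/225)

1. G_x = 161/150  [B, F, G are collinear ∩ EG ⟂ BF]
2. G_y = -97/225  [B, F, G are collinear ∩ EG ⟂ BF]
   → G = (161/150, -97/225)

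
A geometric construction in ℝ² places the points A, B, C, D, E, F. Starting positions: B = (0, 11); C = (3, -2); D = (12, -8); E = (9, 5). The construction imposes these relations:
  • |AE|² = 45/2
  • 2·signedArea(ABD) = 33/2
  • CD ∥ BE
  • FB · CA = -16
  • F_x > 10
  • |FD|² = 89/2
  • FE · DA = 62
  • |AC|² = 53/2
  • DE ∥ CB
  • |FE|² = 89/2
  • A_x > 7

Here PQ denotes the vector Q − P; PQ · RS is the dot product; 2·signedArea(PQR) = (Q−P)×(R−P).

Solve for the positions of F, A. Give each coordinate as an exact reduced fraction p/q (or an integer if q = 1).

A = (15/2, 1/2)
F = (21/2, -3/2)

1. A_x = 15/2  [line 19·x + 12·y + -297/2 = 0 ∩ |AE|² = 45/2]
2. A_y = 1/2  [line 19·x + 12·y + -297/2 = 0 ∩ |AE|² = 45/2]
   → A = (15/2, 1/2)
3. F_x = 21/2  [FB · CA = -16 ∩ FE · DA = 62]
4. F_y = -3/2  [FB · CA = -16 ∩ FE · DA = 62]
   → F = (21/2, -3/2)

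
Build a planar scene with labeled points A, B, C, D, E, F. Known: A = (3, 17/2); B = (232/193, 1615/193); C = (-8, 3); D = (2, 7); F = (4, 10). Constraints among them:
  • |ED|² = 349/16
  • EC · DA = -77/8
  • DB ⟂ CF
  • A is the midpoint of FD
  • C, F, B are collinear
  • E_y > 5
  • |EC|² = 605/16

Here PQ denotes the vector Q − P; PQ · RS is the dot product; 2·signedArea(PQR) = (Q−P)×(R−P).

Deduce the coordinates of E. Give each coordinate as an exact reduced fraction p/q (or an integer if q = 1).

1. E_x = -5/2  [line -1·x + -3/2·y + 49/8 = 0 ∩ |ED|² = 349/16]
2. E_y = 23/4  [line -1·x + -3/2·y + 49/8 = 0 ∩ |ED|² = 349/16]
   → E = (-5/2, 23/4)

E = (-5/2, 23/4)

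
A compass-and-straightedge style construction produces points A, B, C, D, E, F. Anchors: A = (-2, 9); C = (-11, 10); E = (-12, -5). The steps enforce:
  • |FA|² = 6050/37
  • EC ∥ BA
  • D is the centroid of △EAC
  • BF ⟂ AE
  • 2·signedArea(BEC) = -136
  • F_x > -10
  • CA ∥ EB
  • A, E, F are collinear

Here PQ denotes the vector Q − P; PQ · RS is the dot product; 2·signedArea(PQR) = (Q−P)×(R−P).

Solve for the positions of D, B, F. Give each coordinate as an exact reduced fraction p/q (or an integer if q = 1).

1. D_x = -25/3  [D is the centroid of △EAC]
2. D_y = 14/3  [D is the centroid of △EAC]
   → D = (-25/3, 14/3)
3. B_x = -3  [EC ∥ BA ∩ CA ∥ EB]
4. B_y = -6  [EC ∥ BA ∩ CA ∥ EB]
   → B = (-3, -6)
5. F_x = -349/37  [A, E, F are collinear ∩ BF ⟂ AE]
6. F_y = -52/37  [A, E, F are collinear ∩ BF ⟂ AE]
   → F = (-349/37, -52/37)

B = (-3, -6)
D = (-25/3, 14/3)
F = (-349/37, -52/37)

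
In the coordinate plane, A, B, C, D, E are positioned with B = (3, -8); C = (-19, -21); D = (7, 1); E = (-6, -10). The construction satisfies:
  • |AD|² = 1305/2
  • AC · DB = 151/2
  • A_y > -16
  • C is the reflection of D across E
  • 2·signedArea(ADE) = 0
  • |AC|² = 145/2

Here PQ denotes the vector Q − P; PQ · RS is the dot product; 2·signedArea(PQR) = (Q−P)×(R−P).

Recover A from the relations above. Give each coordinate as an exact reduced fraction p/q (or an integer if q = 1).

1. A_x = -25/2  [2·signedArea(ADE) = 0 ∩ AC · DB = 151/2]
2. A_y = -31/2  [2·signedArea(ADE) = 0 ∩ AC · DB = 151/2]
   → A = (-25/2, -31/2)

A = (-25/2, -31/2)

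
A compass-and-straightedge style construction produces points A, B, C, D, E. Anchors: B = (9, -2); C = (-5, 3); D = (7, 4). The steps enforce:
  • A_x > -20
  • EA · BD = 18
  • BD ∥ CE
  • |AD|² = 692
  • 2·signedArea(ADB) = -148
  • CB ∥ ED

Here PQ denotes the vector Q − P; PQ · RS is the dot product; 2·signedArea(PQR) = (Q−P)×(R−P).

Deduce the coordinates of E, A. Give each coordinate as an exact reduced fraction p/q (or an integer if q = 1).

A = (-19, 8)
E = (-7, 9)

1. E_x = -7  [CB ∥ ED ∩ BD ∥ CE]
2. E_y = 9  [CB ∥ ED ∩ BD ∥ CE]
   → E = (-7, 9)
3. A_x = -19  [2·signedArea(ADB) = -148 ∩ EA · BD = 18]
4. A_y = 8  [2·signedArea(ADB) = -148 ∩ EA · BD = 18]
   → A = (-19, 8)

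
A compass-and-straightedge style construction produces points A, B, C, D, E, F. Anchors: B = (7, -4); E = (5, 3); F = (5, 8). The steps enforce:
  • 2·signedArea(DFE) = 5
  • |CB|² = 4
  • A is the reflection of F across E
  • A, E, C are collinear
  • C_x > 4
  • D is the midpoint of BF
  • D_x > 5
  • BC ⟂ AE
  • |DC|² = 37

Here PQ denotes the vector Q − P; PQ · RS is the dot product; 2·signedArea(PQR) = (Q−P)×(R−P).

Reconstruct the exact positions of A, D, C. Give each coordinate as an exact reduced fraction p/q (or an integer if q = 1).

A = (5, -2)
C = (5, -4)
D = (6, 2)

1. A_x = 5  [A is the reflection of F across E]
2. A_y = -2  [A is the reflection of F across E]
   → A = (5, -2)
3. D_x = 6  [D is the midpoint of BF]
4. D_y = 2  [D is the midpoint of BF]
   → D = (6, 2)
5. C_x = 5  [A, E, C are collinear ∩ BC ⟂ AE]
6. C_y = -4  [A, E, C are collinear ∩ BC ⟂ AE]
   → C = (5, -4)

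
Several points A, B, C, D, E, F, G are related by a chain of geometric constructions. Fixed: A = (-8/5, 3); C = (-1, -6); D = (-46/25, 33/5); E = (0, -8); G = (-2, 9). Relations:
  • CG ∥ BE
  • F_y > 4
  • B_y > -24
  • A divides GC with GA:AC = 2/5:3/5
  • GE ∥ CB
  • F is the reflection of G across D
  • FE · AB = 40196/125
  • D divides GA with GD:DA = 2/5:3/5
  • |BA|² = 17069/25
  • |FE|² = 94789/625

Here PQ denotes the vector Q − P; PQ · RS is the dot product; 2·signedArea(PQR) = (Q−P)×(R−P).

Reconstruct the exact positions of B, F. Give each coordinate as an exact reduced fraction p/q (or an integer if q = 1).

B = (1, -23)
F = (-42/25, 21/5)

1. B_x = 1  [CG ∥ BE ∩ GE ∥ CB]
2. B_y = -23  [CG ∥ BE ∩ GE ∥ CB]
   → B = (1, -23)
3. F_x = -42/25  [F is the reflection of G across D]
4. F_y = 21/5  [F is the reflection of G across D]
   → F = (-42/25, 21/5)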